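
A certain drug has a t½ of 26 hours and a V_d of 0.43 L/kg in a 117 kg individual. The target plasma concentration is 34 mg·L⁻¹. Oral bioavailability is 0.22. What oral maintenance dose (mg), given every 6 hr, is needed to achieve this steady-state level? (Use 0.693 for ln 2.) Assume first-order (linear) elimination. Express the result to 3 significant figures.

Total Vd = 0.43 × 117 = 50.31 L
CL = ln 2 · Vd / t½ = 0.693 × 50.31 / 26 = 1.341 L/h
D = CL × Css × τ / F = 1.341 × 34 × 6 / 0.22 = 1243 mg

1240 mg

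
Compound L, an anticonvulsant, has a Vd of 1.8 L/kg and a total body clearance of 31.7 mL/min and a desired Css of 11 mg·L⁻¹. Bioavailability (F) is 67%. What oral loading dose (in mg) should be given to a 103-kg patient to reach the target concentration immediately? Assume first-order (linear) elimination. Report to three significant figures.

Total Vd = 1.8 × 103 = 185.4 L
LD = Vd × C / F = 185.4 × 11.00 / 0.67 = 3044 mg

3040 mg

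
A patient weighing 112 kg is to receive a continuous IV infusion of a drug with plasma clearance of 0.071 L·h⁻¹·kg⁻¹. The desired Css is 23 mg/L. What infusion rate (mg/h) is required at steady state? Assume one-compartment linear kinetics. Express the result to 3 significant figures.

CL = 0.071 L·h⁻¹·kg⁻¹ × 112 kg = 7.952 L/h
R₀ = 7.952 × 23 = 182.9 mg/h

183 mg/h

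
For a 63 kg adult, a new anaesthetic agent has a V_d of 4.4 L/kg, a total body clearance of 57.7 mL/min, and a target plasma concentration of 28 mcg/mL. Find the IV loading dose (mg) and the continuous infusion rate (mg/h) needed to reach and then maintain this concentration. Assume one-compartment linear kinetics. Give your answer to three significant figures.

Total Vd = 4.4 × 63 = 277.2 L
Loading: fill Vd to C_target → 277.2 L × 28 mg/L = 7762 mg
CL = 57.7 mL/min = 57.7 × 0.06 = 3.462 L/h
Maintenance: replace elimination → rate = CL × Css = 3.462 × 28 = 96.94 mg/h

(a) 7760 mg; (b) 96.9 mg/h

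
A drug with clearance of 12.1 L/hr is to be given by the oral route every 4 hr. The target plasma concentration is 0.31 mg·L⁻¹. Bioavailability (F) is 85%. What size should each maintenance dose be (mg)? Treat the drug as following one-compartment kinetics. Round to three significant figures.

17.7 mg

At steady state, dose per interval replaces the amount cleared in that interval: F·D/τ = CL·Css.
D = CL × Css × τ / F = 12.10 × 0.31 × 4 / 0.85 = 17.65 mg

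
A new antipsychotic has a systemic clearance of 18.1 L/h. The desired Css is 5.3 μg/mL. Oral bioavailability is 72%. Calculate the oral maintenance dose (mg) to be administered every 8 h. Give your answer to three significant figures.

1070 mg

D = CL × Css × τ / F = 18.10 × 5.3 × 8 / 0.72 = 1066 mg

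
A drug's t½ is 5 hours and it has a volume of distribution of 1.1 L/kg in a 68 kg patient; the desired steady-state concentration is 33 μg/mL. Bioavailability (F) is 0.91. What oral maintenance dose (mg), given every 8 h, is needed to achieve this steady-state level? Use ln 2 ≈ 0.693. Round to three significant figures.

Vd = 1.1 L/kg × 68 kg = 74.80 L
CL = 0.693 × Vd / t½ = 0.693 × 74.80 / 5 = 10.37 L/h
D = CL × Css × τ / F = 10.37 × 33 × 8 / 0.91 = 3008 mg

3010 mg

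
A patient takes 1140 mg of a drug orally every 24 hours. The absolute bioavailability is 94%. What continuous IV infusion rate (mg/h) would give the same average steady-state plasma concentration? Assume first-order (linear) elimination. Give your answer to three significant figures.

44.7 mg/h

Equivalent systemic input: infusion rate = F·D/τ.
Rate = 0.94 × 1140 / 24 = 44.65 mg/h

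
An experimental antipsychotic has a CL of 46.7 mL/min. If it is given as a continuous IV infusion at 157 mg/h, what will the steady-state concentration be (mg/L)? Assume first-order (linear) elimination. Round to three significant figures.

CL = 46.7 mL/min × 60/1000 = 2.802 L/h
Css = rate / CL = 157 / 2.802 = 56.03 mg/L

56.0 mg/L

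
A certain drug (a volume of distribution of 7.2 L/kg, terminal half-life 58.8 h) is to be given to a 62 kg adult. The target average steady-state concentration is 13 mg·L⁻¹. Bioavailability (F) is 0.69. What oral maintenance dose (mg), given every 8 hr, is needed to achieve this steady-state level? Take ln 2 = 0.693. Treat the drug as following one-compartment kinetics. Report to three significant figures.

793 mg

Total Vd = 7.2 × 62 = 446.4 L
CL = ln 2 · Vd / t½ = 0.693 × 446.4 / 58.8 = 5.261 L/h
D = CL × Css × τ / F = 5.261 × 13 × 8 / 0.69 = 793.0 mg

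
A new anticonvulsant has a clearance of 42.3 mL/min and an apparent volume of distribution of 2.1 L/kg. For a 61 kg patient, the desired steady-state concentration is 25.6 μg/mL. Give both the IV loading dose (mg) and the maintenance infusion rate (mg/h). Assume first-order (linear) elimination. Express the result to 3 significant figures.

(a) 3280 mg; (b) 65.0 mg/h

Vd = 2.1 L/kg × 61 kg = 128.1 L
Loading: fill Vd to C_target → 128.1 L × 25.6 mg/L = 3279 mg
CL = 42.3 mL/min × 60/1000 = 2.538 L/h
Infusion rate = 2.538 L/h × 25.6 mg/L = 64.97 mg/h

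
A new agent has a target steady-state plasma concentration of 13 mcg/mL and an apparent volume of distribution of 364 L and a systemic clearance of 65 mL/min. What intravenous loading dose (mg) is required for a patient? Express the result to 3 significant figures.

The loading dose fills Vd to the target concentration; clearance is irrelevant here.
LD = Vd × C = 364.0 × 13.00 = 4732 mg

4730 mg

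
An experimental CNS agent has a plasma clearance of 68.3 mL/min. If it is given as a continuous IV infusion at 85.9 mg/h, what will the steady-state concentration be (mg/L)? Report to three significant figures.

21.0 mg/L

Convert clearance: 68.3 mL/min × 60 min/h ÷ 1000 mL/L = 4.098 L/h
Css = rate / CL = 85.9 / 4.098 = 20.96 mg/L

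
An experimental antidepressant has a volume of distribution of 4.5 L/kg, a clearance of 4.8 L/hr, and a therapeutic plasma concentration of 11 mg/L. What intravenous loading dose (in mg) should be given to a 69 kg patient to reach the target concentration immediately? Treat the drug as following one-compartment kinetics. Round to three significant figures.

Total Vd = 4.5 × 69 = 310.5 L
The loading dose fills Vd to the target concentration.
LD = Vd × C = 310.5 × 11.00 = 3416 mg

3420 mg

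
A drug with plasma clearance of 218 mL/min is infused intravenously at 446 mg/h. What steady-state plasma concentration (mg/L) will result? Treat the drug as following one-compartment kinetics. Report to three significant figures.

34.1 mg/L

Convert clearance: 218 mL/min × 60 min/h ÷ 1000 mL/L = 13.08 L/h
Css = rate / CL = 446 / 13.08 = 34.10 mg/L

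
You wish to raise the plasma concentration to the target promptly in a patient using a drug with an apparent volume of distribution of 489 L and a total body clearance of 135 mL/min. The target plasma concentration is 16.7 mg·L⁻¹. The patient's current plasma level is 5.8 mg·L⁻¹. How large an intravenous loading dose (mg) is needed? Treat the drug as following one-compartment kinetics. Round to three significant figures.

Concentration deficit ΔC = 16.7 − 5.8 = 10.90 mg/L
LD = Vd × ΔC = 489.0 × 10.90 = 5330 mg

5330 mg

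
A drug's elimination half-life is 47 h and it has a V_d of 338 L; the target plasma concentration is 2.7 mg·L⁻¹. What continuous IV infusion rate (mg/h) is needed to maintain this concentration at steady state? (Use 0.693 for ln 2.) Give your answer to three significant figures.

k = 0.693/47 = 0.01474 h⁻¹, so CL = k·Vd = 0.01474 × 338.0 = 4.982 L/h
Infusion rate = CL × Css = 4.982 × 2.7 = 13.45 mg/h

13.5 mg/h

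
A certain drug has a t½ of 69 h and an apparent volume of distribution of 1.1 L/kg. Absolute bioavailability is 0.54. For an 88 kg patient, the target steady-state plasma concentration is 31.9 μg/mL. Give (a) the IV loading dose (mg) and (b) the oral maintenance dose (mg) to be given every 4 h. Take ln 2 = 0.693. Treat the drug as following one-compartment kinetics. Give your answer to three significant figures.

Vd = 1.1 L/kg × 88 kg = 96.80 L
LD = Vd × C = 96.80 × 31.9 = 3088 mg
CL = 0.693 × Vd / t½ = 0.693 × 96.80 / 69 = 0.9722 L/h
D = CL × Css × τ / F = 0.9722 × 31.9 × 4 / 0.54 = 229.7 mg

(a) 3090 mg; (b) 230 mg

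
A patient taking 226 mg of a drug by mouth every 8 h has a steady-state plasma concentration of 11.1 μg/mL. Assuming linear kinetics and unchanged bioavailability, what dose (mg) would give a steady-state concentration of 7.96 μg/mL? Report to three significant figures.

162 mg

With linear kinetics, Css is proportional to dose rate (D/τ) at fixed clearance.
D₂ = D₁ × (Css,target / Css,current) = 226 × 7.96/11.1 = 162.1 mg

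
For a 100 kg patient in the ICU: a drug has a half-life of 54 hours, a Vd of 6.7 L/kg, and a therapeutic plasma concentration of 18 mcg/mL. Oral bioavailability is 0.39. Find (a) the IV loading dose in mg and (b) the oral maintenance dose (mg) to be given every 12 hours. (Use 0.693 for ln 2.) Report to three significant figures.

Vd = 6.7 L/kg × 100 kg = 670.0 L
LD = Vd × C = 670.0 × 18 = 12060 mg
CL = 0.693 × Vd / t½ = 0.693 × 670.0 / 54 = 8.598 L/h
D = CL × Css × τ / F = 8.598 × 18 × 12 / 0.39 = 4762 mg

(a) 12100 mg; (b) 4760 mg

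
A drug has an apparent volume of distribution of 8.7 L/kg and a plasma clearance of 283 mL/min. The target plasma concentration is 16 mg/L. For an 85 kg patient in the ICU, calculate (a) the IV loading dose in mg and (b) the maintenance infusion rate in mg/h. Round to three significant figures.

(a) 11800 mg; (b) 272 mg/h

Vd(total) = 85 kg × 8.7 L/kg = 739.5 L
LD = Vd · C_target = 739.5 × 16 = 11830 mg
CL = 283 mL/min = 283 × 0.06 = 16.98 L/h
Maintenance infusion rate = CL × Css = 16.98 × 16 = 271.7 mg/h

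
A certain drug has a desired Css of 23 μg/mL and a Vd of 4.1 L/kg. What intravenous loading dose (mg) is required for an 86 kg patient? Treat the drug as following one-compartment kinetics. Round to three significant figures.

Vd = 4.1 L/kg × 86 kg = 352.6 L
LD = Vd × C = 352.6 × 23.00 = 8110 mg

8110 mg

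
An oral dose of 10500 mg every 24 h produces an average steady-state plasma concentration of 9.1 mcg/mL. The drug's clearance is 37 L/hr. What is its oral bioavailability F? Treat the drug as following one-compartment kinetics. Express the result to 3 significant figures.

F·D/τ = CL·Css at steady state → F = CL·Css·τ / D.
F = 37 × 9.1 × 24 / 10500 = 0.770

0.770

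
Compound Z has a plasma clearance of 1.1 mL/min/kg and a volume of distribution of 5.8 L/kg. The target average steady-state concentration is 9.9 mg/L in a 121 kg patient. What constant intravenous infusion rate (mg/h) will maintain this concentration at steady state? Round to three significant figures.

79.1 mg/h

CL = 1.1 mL/min/kg × 121 kg = 133.1 mL/min = 133.1 × 60/1000 = 7.986 L/h
Infusion rate = CL · Css = 7.986 L/h × 9.9 mg/L = 79.06 mg/h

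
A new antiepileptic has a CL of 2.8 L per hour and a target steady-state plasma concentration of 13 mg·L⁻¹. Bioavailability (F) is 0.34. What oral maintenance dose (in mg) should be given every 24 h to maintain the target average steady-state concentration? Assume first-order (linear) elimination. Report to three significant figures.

At steady state, dose per interval replaces the amount cleared in that interval: F·D/τ = CL·Css.
D = CL × Css × τ / F = 2.800 × 13 × 24 / 0.34 = 2569 mg

2570 mg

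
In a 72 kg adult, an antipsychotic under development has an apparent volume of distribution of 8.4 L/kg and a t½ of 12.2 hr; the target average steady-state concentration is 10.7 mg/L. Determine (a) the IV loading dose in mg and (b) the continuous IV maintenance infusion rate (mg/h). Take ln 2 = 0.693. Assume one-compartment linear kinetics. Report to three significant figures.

Total Vd = 8.4 × 72 = 604.8 L
LD = Vd × C = 604.8 × 10.7 = 6471 mg
CL = 0.693 × Vd / t½ = 0.693 × 604.8 / 12.2 = 34.35 L/h
Infusion rate = CL × Css = 34.35 × 10.7 = 367.5 mg/h

(a) 6470 mg; (b) 368 mg/h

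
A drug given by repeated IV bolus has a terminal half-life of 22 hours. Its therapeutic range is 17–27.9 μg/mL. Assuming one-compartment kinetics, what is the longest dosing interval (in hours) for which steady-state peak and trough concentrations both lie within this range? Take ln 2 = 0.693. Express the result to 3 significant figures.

15.7 h

k = 0.693 / t½ = 0.693 / 22 = 0.03150 h⁻¹
Between IV bolus doses, concentration decays as C = C₀·e^(−kτ), so C_peak/C_trough = e^(kτ).
τ_max = ln(C_peak/C_trough) / k = ln(27.9/17) / 0.03150 = 0.4954 / 0.03150 = 15.73 h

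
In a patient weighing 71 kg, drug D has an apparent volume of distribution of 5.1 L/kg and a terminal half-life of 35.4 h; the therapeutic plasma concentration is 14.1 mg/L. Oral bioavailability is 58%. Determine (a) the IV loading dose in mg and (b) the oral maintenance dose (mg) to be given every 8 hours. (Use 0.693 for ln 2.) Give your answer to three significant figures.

(a) 5110 mg; (b) 1380 mg

Vd(total) = 71 kg × 5.1 L/kg = 362.1 L
LD = Vd × C = 362.1 × 14.1 = 5106 mg
CL = 0.693 × Vd / t½ = 0.693 × 362.1 / 35.4 = 7.089 L/h
D = CL × Css × τ / F = 7.089 × 14.1 × 8 / 0.58 = 1379 mg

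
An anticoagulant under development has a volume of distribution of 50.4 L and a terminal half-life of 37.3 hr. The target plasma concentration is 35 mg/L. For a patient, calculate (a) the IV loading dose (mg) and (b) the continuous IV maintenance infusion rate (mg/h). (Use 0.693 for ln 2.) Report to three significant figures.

(a) 1760 mg; (b) 32.8 mg/h

LD = Vd × C = 50.40 × 35 = 1764 mg
CL = 0.693 × Vd / t½ = 0.693 × 50.40 / 37.3 = 0.9364 L/h
Infusion rate = CL × Css = 0.9364 × 35 = 32.77 mg/h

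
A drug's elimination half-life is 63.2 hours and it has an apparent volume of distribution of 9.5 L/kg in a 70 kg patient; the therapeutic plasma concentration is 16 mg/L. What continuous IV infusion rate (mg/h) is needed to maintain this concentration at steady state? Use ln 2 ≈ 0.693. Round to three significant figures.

Vd(total) = 70 kg × 9.5 L/kg = 665.0 L
CL = 0.693 × Vd / t½ = 0.693 × 665.0 / 63.2 = 7.292 L/h
Infusion rate = CL × Css = 7.292 × 16 = 116.7 mg/h

117 mg/h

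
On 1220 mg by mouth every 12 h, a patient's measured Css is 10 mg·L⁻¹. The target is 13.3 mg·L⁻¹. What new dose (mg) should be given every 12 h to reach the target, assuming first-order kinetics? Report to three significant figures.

With linear kinetics, Css is proportional to dose rate (D/τ) at fixed clearance.
D₂ = D₁ × (Css,target / Css,current) = 1220 × 13.3/10 = 1623 mg

1620 mg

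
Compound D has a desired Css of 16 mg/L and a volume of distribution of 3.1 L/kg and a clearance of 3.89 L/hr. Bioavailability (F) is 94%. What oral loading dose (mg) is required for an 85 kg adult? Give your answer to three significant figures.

Vd(total) = 85 kg × 3.1 L/kg = 263.5 L
The loading dose fills Vd to the target concentration.
LD = Vd × C / F = 263.5 × 16.00 / 0.94 = 4485 mg

4490 mg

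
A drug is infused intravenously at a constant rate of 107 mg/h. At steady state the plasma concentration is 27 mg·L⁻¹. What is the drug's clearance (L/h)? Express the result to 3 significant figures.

3.96 L/h

At steady state, infusion rate = CL × Css, so CL = rate / Css.
CL = 107 / 27 = 3.963 L/h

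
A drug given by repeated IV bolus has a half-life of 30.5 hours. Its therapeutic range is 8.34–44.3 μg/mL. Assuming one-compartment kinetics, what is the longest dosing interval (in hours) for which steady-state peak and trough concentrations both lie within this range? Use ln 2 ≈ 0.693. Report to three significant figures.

73.5 h

k = 0.693 / t½ = 0.693 / 30.5 = 0.02272 h⁻¹
Between IV bolus doses, concentration decays as C = C₀·e^(−kτ), so C_peak/C_trough = e^(kτ).
τ_max = ln(C_peak/C_trough) / k = ln(44.3/8.34) / 0.02272 = 1.670 / 0.02272 = 73.50 h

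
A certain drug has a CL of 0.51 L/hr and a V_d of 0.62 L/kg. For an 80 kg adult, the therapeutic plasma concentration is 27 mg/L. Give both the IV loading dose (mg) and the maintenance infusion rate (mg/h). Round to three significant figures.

Total Vd = 0.62 × 80 = 49.60 L
LD = Vd · C_target = 49.60 × 27 = 1339 mg
Maintenance: replace elimination → rate = CL × Css = 0.5100 × 27 = 13.77 mg/h

(a) 1340 mg; (b) 13.8 mg/h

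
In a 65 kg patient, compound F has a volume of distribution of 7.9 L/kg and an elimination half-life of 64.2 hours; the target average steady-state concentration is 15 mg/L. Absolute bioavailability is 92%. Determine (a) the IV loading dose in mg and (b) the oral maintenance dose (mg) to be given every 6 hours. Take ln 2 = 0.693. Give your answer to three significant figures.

(a) 7700 mg; (b) 542 mg

Vd = 7.9 L/kg × 65 kg = 513.5 L
LD = Vd × C = 513.5 × 15 = 7703 mg
CL = 0.693 × Vd / t½ = 0.693 × 513.5 / 64.2 = 5.543 L/h
D = CL × Css × τ / F = 5.543 × 15 × 6 / 0.92 = 542.3 mg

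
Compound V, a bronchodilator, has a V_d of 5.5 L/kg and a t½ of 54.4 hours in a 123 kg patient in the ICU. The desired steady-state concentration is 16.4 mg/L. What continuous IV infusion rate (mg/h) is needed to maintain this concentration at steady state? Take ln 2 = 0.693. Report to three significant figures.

141 mg/h

Total Vd = 5.5 × 123 = 676.5 L
k = 0.693/54.4 = 0.01274 h⁻¹, so CL = k·Vd = 0.01274 × 676.5 = 8.619 L/h
Infusion rate = CL × Css = 8.619 × 16.4 = 141.4 mg/h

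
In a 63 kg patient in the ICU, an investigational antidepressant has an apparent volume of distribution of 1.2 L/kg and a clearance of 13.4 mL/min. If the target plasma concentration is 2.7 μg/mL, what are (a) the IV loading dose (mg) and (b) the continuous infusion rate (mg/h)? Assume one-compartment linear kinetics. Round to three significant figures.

(a) 204 mg; (b) 2.17 mg/h

Vd = 1.2 L/kg × 63 kg = 75.60 L
Loading dose = Vd × C = 75.60 × 2.7 = 204.1 mg
CL = 13.4 mL/min = 13.4 × 0.06 = 0.8040 L/h
Infusion rate = 0.8040 L/h × 2.7 mg/L = 2.171 mg/h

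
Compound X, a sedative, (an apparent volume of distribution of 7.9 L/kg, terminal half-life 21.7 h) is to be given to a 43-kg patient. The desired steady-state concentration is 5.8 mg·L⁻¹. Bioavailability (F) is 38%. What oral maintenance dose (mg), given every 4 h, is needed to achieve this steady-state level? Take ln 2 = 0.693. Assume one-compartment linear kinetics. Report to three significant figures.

662 mg

Total Vd = 7.9 × 43 = 339.7 L
k = 0.693/21.7 = 0.03194 h⁻¹, so CL = k·Vd = 0.03194 × 339.7 = 10.85 L/h
D = CL × Css × τ / F = 10.85 × 5.8 × 4 / 0.38 = 662.4 mg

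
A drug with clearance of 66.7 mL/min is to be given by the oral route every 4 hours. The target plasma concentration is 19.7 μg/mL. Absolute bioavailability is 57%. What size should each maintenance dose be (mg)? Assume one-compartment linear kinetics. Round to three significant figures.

553 mg

CL = 66.7 mL/min × 60/1000 = 4.002 L/h
D = CL × Css × τ / F = 4.002 × 19.7 × 4 / 0.57 = 553.3 mg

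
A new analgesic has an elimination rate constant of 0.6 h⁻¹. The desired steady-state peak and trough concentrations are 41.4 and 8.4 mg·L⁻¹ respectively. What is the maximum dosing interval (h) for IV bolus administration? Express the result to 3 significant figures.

Between IV bolus doses, concentration decays as C = C₀·e^(−kτ), so C_peak/C_trough = e^(kτ).
τ_max = ln(C_peak/C_trough) / k = ln(41.4/8.4) / 0.6000 = 1.595 / 0.6000 = 2.658 h

2.66 h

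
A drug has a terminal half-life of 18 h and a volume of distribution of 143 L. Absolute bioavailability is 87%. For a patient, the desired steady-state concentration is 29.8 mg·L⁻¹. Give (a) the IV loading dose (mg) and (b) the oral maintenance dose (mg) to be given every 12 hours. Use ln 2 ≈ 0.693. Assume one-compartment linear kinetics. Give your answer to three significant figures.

(a) 4260 mg; (b) 2260 mg

LD = Vd × C = 143.0 × 29.8 = 4261 mg
CL = 0.693 × Vd / t½ = 0.693 × 143.0 / 18 = 5.506 L/h
D = CL × Css × τ / F = 5.506 × 29.8 × 12 / 0.87 = 2263 mg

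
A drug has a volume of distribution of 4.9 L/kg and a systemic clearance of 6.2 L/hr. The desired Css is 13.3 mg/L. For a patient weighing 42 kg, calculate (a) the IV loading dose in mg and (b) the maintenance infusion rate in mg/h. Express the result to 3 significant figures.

Vd(total) = 42 kg × 4.9 L/kg = 205.8 L
Loading: fill Vd to C_target → 205.8 L × 13.3 mg/L = 2737 mg
Maintenance: replace elimination → rate = CL × Css = 6.200 × 13.3 = 82.46 mg/h

(a) 2740 mg; (b) 82.5 mg/h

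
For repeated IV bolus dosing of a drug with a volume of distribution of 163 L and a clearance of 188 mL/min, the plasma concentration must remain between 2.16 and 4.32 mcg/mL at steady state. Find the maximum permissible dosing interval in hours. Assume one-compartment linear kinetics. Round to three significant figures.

CL = 188 mL/min × 60/1000 = 11.28 L/h
k = CL / Vd = 11.28 / 163.0 = 0.06920 h⁻¹
Between IV bolus doses, concentration decays as C = C₀·e^(−kτ), so C_peak/C_trough = e^(kτ).
τ_max = ln(C_peak/C_trough) / k = ln(4.32/2.16) / 0.06920 = 0.6931 / 0.06920 = 10.02 h

10.0 h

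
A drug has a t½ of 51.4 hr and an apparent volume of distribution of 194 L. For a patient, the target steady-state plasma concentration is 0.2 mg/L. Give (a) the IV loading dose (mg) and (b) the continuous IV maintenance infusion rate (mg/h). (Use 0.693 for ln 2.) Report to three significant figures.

LD = Vd × C = 194.0 × 0.2 = 38.80 mg
CL = 0.693 × Vd / t½ = 0.693 × 194.0 / 51.4 = 2.616 L/h
Infusion rate = CL × Css = 2.616 × 0.2 = 0.5232 mg/h

(a) 38.8 mg; (b) 0.523 mg/h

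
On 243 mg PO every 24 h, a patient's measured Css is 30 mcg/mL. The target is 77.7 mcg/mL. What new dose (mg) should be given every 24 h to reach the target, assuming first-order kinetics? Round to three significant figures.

For first-order elimination, Css ∝ F·D/(CL·τ); F and CL are unchanged, so Css ∝ D/τ.
D₂ = D₁ × (Css,target / Css,current) = 243 × 77.7/30 = 629.4 mg

629 mg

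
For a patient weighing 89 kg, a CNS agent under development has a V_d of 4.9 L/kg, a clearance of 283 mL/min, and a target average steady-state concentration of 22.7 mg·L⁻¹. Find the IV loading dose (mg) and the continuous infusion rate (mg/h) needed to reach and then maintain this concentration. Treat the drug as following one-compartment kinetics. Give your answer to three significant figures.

(a) 9900 mg; (b) 385 mg/h

Vd(total) = 89 kg × 4.9 L/kg = 436.1 L
Loading dose = Vd × C = 436.1 × 22.7 = 9899 mg
CL = 283 mL/min = 283 × 0.06 = 16.98 L/h
Infusion rate = 16.98 L/h × 22.7 mg/L = 385.4 mg/h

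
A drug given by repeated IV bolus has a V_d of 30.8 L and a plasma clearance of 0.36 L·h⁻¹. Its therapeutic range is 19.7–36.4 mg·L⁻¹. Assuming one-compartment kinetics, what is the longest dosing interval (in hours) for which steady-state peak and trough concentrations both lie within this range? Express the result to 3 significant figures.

k = CL / Vd = 0.3600 / 30.80 = 0.01169 h⁻¹
Between IV bolus doses, concentration decays as C = C₀·e^(−kτ), so C_peak/C_trough = e^(kτ).
τ_max = ln(C_peak/C_trough) / k = ln(36.4/19.7) / 0.01169 = 0.6140 / 0.01169 = 52.52 h

52.5 h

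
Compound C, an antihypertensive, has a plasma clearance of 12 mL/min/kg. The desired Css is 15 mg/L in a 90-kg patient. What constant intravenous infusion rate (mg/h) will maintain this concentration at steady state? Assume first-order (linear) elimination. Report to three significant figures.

CL = 12 mL/min/kg × 90 kg = 1080 mL/min = 1080 × 60/1000 = 64.80 L/h
At steady state, infusion rate equals elimination rate: rate in = CL × Css.
Infusion rate = CL · Css = 64.80 L/h × 15 mg/L = 972.0 mg/h

972 mg/h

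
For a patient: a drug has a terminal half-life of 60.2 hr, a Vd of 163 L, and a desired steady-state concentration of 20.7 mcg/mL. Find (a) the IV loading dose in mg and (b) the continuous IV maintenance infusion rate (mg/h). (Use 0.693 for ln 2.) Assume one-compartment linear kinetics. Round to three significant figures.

(a) 3370 mg; (b) 38.8 mg/h

LD = Vd × C = 163.0 × 20.7 = 3374 mg
CL = 0.693 × Vd / t½ = 0.693 × 163.0 / 60.2 = 1.876 L/h
Infusion rate = CL × Css = 1.876 × 20.7 = 38.83 mg/h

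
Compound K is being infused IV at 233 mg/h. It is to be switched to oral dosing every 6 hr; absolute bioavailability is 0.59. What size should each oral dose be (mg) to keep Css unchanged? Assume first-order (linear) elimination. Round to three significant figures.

To maintain the same Css, the systemic dosing rate must be unchanged: F·D/τ = infusion rate.
D = rate × τ / F = 233 × 6 / 0.59 = 2369 mg

2370 mg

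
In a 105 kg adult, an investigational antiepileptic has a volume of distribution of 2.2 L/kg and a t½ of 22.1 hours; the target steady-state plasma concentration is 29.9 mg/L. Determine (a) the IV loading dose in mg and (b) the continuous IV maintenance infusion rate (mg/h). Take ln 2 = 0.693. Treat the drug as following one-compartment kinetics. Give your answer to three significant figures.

Vd(total) = 105 kg × 2.2 L/kg = 231.0 L
LD = Vd × C = 231.0 × 29.9 = 6907 mg
CL = 0.693 × Vd / t½ = 0.693 × 231.0 / 22.1 = 7.244 L/h
Infusion rate = CL × Css = 7.244 × 29.9 = 216.6 mg/h

(a) 6910 mg; (b) 217 mg/h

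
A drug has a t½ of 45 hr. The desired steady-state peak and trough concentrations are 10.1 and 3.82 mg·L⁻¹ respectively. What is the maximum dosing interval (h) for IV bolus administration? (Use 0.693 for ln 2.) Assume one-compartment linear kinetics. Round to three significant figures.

k = 0.693 / t½ = 0.693 / 45 = 0.01540 h⁻¹
Between IV bolus doses, concentration decays as C = C₀·e^(−kτ), so C_peak/C_trough = e^(kτ).
τ_max = ln(C_peak/C_trough) / k = ln(10.1/3.82) / 0.01540 = 0.9723 / 0.01540 = 63.14 h

63.1 h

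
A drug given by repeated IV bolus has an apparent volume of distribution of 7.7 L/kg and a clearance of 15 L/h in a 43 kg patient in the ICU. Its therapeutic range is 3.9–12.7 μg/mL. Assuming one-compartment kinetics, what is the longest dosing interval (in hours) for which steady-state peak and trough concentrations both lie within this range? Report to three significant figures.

Vd(total) = 43 kg × 7.7 L/kg = 331.1 L
k = CL / Vd = 15.00 / 331.1 = 0.04530 h⁻¹
Between IV bolus doses, concentration decays as C = C₀·e^(−kτ), so C_peak/C_trough = e^(kτ).
τ_max = ln(C_peak/C_trough) / k = ln(12.7/3.9) / 0.04530 = 1.181 / 0.04530 = 26.07 h

26.1 h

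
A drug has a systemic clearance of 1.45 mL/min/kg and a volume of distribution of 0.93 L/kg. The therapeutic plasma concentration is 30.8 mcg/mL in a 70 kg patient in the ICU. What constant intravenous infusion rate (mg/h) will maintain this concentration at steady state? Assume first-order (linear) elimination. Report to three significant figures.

CL = 1.45 mL/min/kg × 70 kg = 101.5 mL/min = 101.5 × 60/1000 = 6.090 L/h
Infusion rate = CL · Css = 6.090 L/h × 30.8 mg/L = 187.6 mg/h

188 mg/h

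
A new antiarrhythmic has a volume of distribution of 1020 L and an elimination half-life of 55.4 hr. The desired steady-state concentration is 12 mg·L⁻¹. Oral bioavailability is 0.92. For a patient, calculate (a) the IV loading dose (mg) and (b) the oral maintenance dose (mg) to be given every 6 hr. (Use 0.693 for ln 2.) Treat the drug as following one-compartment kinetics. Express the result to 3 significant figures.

(a) 12200 mg; (b) 999 mg

LD = Vd × C = 1020 × 12 = 12240 mg
CL = 0.693 × Vd / t½ = 0.693 × 1020 / 55.4 = 12.76 L/h
D = CL × Css × τ / F = 12.76 × 12 × 6 / 0.92 = 998.6 mg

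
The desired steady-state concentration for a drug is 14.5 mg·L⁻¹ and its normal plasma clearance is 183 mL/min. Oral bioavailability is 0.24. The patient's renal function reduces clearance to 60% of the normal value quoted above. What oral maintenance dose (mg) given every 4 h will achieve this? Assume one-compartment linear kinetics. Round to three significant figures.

1590 mg

CL = 183 mL/min = 183 × 0.06 = 10.98 L/h
Patient clearance = 0.6 × 10.98 = 6.588 L/h
D = CL × Css × τ / F = 6.588 × 14.5 × 4 / 0.24 = 1592 mg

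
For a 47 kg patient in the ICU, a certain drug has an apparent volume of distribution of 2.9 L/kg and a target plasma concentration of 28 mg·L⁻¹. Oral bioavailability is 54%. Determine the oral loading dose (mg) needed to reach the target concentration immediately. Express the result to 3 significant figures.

7070 mg

Vd(total) = 47 kg × 2.9 L/kg = 136.3 L
The loading dose fills Vd to the target concentration.
LD = Vd × C / F = 136.3 × 28.00 / 0.54 = 7067 mg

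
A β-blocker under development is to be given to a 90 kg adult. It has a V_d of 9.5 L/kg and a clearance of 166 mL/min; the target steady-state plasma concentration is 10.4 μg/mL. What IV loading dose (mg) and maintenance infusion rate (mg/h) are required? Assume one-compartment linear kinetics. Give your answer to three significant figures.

Total Vd = 9.5 × 90 = 855.0 L
Loading dose = Vd × C = 855.0 × 10.4 = 8892 mg
Convert clearance: 166 mL/min × 60 min/h ÷ 1000 mL/L = 9.960 L/h
Maintenance: replace elimination → rate = CL × Css = 9.960 × 10.4 = 103.6 mg/h

(a) 8890 mg; (b) 104 mg/h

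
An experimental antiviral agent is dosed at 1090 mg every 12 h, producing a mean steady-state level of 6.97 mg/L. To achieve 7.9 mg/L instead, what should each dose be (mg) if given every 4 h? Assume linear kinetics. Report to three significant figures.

For first-order elimination, Css ∝ F·D/(CL·τ); F and CL are unchanged, so Css ∝ D/τ.
D₂ = D₁ × (Css,target / Css,current) × (τ₂/τ₁) = 1090 × (7.9/6.97) × (4/12) = 411.8 mg

412 mg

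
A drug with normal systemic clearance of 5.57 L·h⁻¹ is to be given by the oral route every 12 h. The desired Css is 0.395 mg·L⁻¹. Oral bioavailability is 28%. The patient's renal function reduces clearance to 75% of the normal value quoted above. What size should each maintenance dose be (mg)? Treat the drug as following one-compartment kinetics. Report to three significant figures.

Patient clearance = 0.75 × 5.570 = 4.178 L/h
D = CL × Css × τ / F = 4.178 × 0.395 × 12 / 0.28 = 70.73 mg

70.7 mg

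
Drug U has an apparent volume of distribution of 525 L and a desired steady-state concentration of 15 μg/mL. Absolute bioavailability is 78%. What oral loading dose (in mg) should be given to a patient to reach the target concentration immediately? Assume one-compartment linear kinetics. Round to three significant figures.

The loading dose fills Vd to the target concentration.
LD = Vd × C / F = 525.0 × 15.00 / 0.78 = 10100 mg

10100 mg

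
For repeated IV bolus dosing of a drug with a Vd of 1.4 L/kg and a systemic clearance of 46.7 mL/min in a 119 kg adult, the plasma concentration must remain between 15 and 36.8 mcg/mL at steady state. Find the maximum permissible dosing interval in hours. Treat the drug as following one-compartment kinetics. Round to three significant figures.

Total Vd = 1.4 × 119 = 166.6 L
CL = 46.7 mL/min × 60/1000 = 2.802 L/h
k = CL / Vd = 2.802 / 166.6 = 0.01682 h⁻¹
Between IV bolus doses, concentration decays as C = C₀·e^(−kτ), so C_peak/C_trough = e^(kτ).
τ_max = ln(C_peak/C_trough) / k = ln(36.8/15) / 0.01682 = 0.8974 / 0.01682 = 53.35 h

53.4 h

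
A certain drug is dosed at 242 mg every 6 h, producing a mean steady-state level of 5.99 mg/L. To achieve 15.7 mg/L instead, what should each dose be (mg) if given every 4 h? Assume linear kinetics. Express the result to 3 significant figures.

423 mg

For first-order elimination, Css ∝ F·D/(CL·τ); F and CL are unchanged, so Css ∝ D/τ.
D₂ = D₁ × (Css,target / Css,current) × (τ₂/τ₁) = 242 × (15.7/5.99) × (4/6) = 422.9 mg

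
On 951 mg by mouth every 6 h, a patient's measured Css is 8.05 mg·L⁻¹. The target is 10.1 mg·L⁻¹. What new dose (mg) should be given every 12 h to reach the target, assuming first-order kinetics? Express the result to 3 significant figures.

2390 mg

For first-order elimination, Css ∝ F·D/(CL·τ); F and CL are unchanged, so Css ∝ D/τ.
D₂ = D₁ × (Css,target / Css,current) × (τ₂/τ₁) = 951 × (10.1/8.05) × (12/6) = 2386 mg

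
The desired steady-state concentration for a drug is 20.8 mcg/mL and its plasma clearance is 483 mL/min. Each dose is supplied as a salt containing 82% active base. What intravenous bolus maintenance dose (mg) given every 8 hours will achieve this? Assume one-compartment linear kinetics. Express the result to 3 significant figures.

5880 mg

CL = 483 mL/min = 483 × 0.06 = 28.98 L/h
D = CL × Css × τ / S = 28.98 × 20.8 × 8 / 0.82 = 5881 mg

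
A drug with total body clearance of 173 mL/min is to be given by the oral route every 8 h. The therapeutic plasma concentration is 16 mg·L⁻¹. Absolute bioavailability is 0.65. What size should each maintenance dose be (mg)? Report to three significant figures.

CL = 173 mL/min = 173 × 0.06 = 10.38 L/h
D = CL × Css × τ / F = 10.38 × 16 × 8 / 0.65 = 2044 mg

2040 mg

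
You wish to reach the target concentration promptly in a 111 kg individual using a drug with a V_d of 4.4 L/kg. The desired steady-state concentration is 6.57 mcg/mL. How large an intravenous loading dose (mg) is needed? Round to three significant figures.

3210 mg

Vd(total) = 111 kg × 4.4 L/kg = 488.4 L
LD = Vd × C = 488.4 × 6.570 = 3209 mg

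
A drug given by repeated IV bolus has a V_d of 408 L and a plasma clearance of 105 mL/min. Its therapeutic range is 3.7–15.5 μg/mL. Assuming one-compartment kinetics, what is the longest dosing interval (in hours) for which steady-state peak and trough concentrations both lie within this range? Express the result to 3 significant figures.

92.8 h

Convert clearance: 105 mL/min × 60 min/h ÷ 1000 mL/L = 6.300 L/h
k = CL / Vd = 6.300 / 408.0 = 0.01544 h⁻¹
Between IV bolus doses, concentration decays as C = C₀·e^(−kτ), so C_peak/C_trough = e^(kτ).
τ_max = ln(C_peak/C_trough) / k = ln(15.5/3.7) / 0.01544 = 1.433 / 0.01544 = 92.81 h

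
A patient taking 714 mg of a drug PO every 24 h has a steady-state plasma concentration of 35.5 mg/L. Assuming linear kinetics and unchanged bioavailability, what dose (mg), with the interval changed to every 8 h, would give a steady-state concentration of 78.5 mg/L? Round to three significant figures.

526 mg

For first-order elimination, Css ∝ F·D/(CL·τ); F and CL are unchanged, so Css ∝ D/τ.
D₂ = D₁ × (Css,target / Css,current) × (τ₂/τ₁) = 714 × (78.5/35.5) × (8/24) = 526.3 mg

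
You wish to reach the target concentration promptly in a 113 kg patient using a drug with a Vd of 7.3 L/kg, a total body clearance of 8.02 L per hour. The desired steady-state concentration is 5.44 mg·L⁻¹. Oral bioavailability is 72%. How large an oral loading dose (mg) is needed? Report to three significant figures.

6230 mg

Total Vd = 7.3 × 113 = 824.9 L
LD = Vd × C / F = 824.9 × 5.440 / 0.72 = 6233 mg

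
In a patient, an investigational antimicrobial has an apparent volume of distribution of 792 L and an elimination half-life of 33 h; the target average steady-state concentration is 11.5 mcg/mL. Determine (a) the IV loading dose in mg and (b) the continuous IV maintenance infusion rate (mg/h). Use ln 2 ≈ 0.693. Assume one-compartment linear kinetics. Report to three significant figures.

(a) 9110 mg; (b) 191 mg/h

LD = Vd × C = 792.0 × 11.5 = 9108 mg
CL = 0.693 × Vd / t½ = 0.693 × 792.0 / 33 = 16.63 L/h
Infusion rate = CL × Css = 16.63 × 11.5 = 191.2 mg/h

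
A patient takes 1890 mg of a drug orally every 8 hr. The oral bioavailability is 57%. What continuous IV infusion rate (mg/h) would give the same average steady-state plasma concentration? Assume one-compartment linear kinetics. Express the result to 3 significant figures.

135 mg/h

Equivalent systemic input: infusion rate = F·D/τ.
Rate = 0.57 × 1890 / 8 = 134.7 mg/h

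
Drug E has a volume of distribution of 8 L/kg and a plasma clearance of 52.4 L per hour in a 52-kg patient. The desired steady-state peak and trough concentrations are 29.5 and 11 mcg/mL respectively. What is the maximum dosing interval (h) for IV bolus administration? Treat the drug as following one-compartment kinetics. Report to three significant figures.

7.83 h

Vd = 8 L/kg × 52 kg = 416.0 L
k = CL / Vd = 52.40 / 416.0 = 0.1260 h⁻¹
Between IV bolus doses, concentration decays as C = C₀·e^(−kτ), so C_peak/C_trough = e^(kτ).
τ_max = ln(C_peak/C_trough) / k = ln(29.5/11) / 0.1260 = 0.9865 / 0.1260 = 7.829 h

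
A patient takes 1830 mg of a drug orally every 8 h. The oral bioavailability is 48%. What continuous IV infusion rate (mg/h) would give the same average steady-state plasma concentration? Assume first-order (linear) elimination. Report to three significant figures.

Equivalent systemic input: infusion rate = F·D/τ.
Rate = 0.48 × 1830 / 8 = 109.8 mg/h

110 mg/h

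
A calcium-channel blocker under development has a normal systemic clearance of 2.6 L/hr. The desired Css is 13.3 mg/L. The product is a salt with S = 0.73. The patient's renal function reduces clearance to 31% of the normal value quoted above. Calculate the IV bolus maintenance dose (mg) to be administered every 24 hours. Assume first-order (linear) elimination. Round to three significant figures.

Patient clearance = 0.31 × 2.600 = 0.8060 L/h
D = CL × Css × τ / S = 0.8060 × 13.3 × 24 / 0.73 = 352.4 mg

352 mg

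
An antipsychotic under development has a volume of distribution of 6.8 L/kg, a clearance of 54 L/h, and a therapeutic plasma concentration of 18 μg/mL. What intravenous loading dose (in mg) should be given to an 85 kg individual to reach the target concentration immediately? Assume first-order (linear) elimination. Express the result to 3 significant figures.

Vd = 6.8 L/kg × 85 kg = 578.0 L
LD = Vd × C = 578.0 × 18.00 = 10400 mg

10400 mg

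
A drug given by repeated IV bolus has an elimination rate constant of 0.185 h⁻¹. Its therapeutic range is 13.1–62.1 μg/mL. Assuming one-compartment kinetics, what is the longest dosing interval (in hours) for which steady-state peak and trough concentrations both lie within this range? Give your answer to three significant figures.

Between IV bolus doses, concentration decays as C = C₀·e^(−kτ), so C_peak/C_trough = e^(kτ).
τ_max = ln(C_peak/C_trough) / k = ln(62.1/13.1) / 0.1850 = 1.556 / 0.1850 = 8.411 h

8.41 h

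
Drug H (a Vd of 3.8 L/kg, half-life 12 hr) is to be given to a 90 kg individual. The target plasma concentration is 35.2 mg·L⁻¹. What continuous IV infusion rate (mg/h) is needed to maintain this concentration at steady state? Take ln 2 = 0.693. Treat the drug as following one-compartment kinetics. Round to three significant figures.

695 mg/h

Total Vd = 3.8 × 90 = 342.0 L
CL = ln 2 · Vd / t½ = 0.693 × 342.0 / 12 = 19.75 L/h
Infusion rate = CL × Css = 19.75 × 35.2 = 695.2 mg/h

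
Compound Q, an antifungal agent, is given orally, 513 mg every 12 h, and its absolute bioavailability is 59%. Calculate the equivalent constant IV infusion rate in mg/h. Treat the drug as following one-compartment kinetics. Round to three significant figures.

25.2 mg/h

Equivalent systemic input: infusion rate = F·D/τ.
Rate = 0.59 × 513 / 12 = 25.22 mg/h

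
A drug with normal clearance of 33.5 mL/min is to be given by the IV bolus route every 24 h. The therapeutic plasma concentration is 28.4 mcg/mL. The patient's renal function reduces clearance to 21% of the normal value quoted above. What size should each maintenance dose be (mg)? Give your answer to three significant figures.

CL = 33.5 mL/min × 60/1000 = 2.010 L/h
Patient clearance = 0.21 × 2.010 = 0.4221 L/h
D = CL × Css × τ = 0.4221 × 28.4 × 24 = 287.7 mg

288 mg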